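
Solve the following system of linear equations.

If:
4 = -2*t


Then:
t = -2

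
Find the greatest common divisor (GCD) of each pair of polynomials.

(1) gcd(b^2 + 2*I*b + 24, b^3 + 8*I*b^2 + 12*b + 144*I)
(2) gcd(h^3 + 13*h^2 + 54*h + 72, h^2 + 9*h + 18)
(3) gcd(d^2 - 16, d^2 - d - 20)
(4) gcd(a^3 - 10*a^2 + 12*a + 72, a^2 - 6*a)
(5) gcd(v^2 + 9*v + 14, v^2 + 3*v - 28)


(1) = b^2 + 2*I*b + 24
(2) = h^2 + 9*h + 18
(3) = gcd((d - 4)*(d + 4), (d - 5)*(d + 4)) = d + 4
(4) = a - 6
(5) = v + 7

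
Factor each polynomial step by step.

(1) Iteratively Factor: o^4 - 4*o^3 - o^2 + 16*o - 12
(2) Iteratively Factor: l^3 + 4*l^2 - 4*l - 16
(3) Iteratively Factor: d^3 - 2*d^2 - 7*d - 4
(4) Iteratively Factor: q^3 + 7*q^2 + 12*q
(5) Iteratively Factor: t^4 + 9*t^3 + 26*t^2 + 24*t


(1) = (o - 1)*(o^3 - 3*o^2 - 4*o + 12) = (o - 2)*(o - 1)*(o^2 - o - 6) = (o - 2)*(o - 1)*(o + 2)*(o - 3)
(2) = (l + 2)*(l^2 + 2*l - 8) = (l + 2)*(l + 4)*(l - 2)
(3) = (d + 1)*(d^2 - 3*d - 4) = (d - 4)*(d + 1)*(d + 1)
(4) = (q + 3)*(q^2 + 4*q) = (q + 3)*(q + 4)*(q)
(5) = (t + 3)*(t^3 + 6*t^2 + 8*t) = t*(t + 3)*(t^2 + 6*t + 8) = t*(t + 2)*(t + 3)*(t + 4)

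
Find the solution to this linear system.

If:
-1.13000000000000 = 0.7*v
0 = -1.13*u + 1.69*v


Then:
u = -2.41
v = -1.61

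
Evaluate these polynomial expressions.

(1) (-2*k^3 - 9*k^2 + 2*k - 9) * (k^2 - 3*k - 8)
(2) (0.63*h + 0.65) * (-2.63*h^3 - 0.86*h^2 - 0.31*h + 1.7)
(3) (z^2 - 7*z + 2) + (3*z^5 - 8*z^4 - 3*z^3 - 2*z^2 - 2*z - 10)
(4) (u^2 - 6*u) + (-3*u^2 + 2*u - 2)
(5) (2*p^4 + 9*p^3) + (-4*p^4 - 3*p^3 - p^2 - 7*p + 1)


(1) = -2*k^5 - 3*k^4 + 45*k^3 + 57*k^2 + 11*k + 72
(2) = -1.6569*h^4 - 2.2513*h^3 - 0.7543*h^2 + 0.8695*h + 1.105
(3) = 3*z^5 - 8*z^4 - 3*z^3 - z^2 - 9*z - 8
(4) = -2*u^2 - 4*u - 2
(5) = -2*p^4 + 6*p^3 - p^2 - 7*p + 1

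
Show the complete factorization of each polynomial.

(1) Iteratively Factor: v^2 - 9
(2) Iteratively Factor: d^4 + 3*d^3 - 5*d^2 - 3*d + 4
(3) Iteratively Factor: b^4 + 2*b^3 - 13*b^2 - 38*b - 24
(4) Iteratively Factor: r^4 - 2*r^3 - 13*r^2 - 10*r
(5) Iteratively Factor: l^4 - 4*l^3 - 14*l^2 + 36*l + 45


(1) = (v - 3)*(v + 3)
(2) = (d - 1)*(d^3 + 4*d^2 - d - 4) = (d - 1)*(d + 1)*(d^2 + 3*d - 4) = (d - 1)*(d + 1)*(d + 4)*(d - 1)
(3) = (b + 3)*(b^3 - b^2 - 10*b - 8) = (b + 1)*(b + 3)*(b^2 - 2*b - 8) = (b - 4)*(b + 1)*(b + 3)*(b + 2)
(4) = (r - 5)*(r^3 + 3*r^2 + 2*r) = r*(r - 5)*(r^2 + 3*r + 2) = r*(r - 5)*(r + 1)*(r + 2)
(5) = (l - 5)*(l^3 + l^2 - 9*l - 9) = (l - 5)*(l + 1)*(l^2 - 9) = (l - 5)*(l - 3)*(l + 1)*(l + 3)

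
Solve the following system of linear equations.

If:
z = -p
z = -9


Then:
p = 9
z = -9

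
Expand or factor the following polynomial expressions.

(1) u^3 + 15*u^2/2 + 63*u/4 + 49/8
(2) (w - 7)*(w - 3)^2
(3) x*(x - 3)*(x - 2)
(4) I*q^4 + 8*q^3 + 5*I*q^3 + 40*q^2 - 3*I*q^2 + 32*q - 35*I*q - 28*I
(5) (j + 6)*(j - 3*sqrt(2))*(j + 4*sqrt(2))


(1) = (u + 1/2)*(u + 7/2)^2
(2) = w^3 - 13*w^2 + 51*w - 63
(3) = x^3 - 5*x^2 + 6*x
(4) = (q + 4)*(q - 7*I)*(q - I)*(I*q + I)
(5) = j^3 + sqrt(2)*j^2 + 6*j^2 - 24*j + 6*sqrt(2)*j - 144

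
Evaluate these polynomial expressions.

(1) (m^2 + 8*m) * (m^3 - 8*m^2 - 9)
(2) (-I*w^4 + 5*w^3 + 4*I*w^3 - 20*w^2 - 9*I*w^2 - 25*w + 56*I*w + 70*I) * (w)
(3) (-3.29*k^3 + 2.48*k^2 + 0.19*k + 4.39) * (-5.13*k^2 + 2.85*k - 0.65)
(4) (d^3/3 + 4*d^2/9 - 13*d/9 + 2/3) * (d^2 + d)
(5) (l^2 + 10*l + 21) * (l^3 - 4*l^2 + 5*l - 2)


(1) = m^5 - 64*m^3 - 9*m^2 - 72*m
(2) = -I*w^5 + 5*w^4 + 4*I*w^4 - 20*w^3 - 9*I*w^3 - 25*w^2 + 56*I*w^2 + 70*I*w
(3) = 16.8777*k^5 - 22.0989*k^4 + 8.2318*k^3 - 23.5912*k^2 + 12.388*k - 2.8535
(4) = d^5/3 + 7*d^4/9 - d^3 - 7*d^2/9 + 2*d/3
(5) = l^5 + 6*l^4 - 14*l^3 - 36*l^2 + 85*l - 42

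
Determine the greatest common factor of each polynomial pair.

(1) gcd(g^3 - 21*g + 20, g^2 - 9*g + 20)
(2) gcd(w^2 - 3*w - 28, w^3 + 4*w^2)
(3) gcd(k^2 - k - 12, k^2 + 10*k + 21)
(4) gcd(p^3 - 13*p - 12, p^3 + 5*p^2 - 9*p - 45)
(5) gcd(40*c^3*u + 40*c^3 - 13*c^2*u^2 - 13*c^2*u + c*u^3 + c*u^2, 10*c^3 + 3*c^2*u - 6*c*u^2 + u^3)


(1) = g - 4
(2) = w + 4
(3) = k + 3
(4) = p + 3
(5) = gcd((-8*c + u)*(-5*c + u)*(c*u + c), (-5*c + u)*(-2*c + u)*(c + u)) = -5*c + u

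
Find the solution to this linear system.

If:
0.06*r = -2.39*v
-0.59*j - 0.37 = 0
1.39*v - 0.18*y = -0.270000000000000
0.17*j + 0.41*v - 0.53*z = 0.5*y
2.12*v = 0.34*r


Then:
j = -0.63
r = 0.00
v = 0.00
y = 1.50
z = -1.62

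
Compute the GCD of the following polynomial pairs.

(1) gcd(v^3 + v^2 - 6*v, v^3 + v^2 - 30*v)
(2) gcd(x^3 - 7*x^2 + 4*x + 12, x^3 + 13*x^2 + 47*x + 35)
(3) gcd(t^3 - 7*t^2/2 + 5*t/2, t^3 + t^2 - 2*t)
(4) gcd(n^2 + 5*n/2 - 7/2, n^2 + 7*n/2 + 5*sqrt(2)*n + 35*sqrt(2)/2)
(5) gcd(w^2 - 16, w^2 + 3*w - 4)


(1) = gcd(v*(v - 2)*(v + 3), v*(v - 5)*(v + 6)) = v
(2) = gcd((x - 6)*(x - 2)*(x + 1), (x + 1)*(x + 5)*(x + 7)) = x + 1
(3) = t^2 - t
(4) = gcd((n - 1)*(n + 7/2), (n + 7/2)*(n + 5*sqrt(2))) = n + 7/2
(5) = w + 4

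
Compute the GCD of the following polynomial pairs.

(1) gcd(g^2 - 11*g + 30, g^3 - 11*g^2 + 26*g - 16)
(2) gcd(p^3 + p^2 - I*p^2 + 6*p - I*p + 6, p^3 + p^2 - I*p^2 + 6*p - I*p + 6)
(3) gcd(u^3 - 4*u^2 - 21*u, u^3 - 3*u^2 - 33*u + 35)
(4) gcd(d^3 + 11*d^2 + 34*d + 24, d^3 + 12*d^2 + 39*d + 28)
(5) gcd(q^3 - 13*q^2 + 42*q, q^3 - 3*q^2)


(1) = 1
(2) = gcd((p + 1)*(p - 3*I)*(p + 2*I), (p + 1)*(p - 3*I)*(p + 2*I)) = p^3 + p^2*(1 - I) + p*(6 - I) + 6
(3) = u - 7
(4) = d^2 + 5*d + 4
(5) = q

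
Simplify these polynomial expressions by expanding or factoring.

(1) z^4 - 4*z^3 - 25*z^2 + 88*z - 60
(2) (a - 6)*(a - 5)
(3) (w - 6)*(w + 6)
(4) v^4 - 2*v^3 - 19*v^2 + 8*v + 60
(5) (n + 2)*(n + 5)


(1) = (z - 6)*(z - 2)*(z - 1)*(z + 5)
(2) = a^2 - 11*a + 30
(3) = w^2 - 36
(4) = (v - 5)*(v - 2)*(v + 2)*(v + 3)
(5) = n^2 + 7*n + 10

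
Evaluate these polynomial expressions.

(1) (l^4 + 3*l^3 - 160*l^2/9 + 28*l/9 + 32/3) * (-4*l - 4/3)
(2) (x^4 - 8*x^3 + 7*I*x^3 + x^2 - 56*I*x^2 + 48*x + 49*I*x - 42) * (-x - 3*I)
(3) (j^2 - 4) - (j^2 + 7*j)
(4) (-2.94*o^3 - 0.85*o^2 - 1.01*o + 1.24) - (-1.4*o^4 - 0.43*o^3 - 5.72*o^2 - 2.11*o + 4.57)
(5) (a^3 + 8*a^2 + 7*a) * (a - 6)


(1) = -4*l^5 - 40*l^4/3 + 604*l^3/9 + 304*l^2/27 - 1264*l/27 - 128/9
(2) = -x^5 + 8*x^4 - 10*I*x^4 + 20*x^3 + 80*I*x^3 - 216*x^2 - 52*I*x^2 + 189*x - 144*I*x + 126*I
(3) = -7*j - 4
(4) = 1.4*o^4 - 2.51*o^3 + 4.87*o^2 + 1.1*o - 3.33
(5) = a^4 + 2*a^3 - 41*a^2 - 42*a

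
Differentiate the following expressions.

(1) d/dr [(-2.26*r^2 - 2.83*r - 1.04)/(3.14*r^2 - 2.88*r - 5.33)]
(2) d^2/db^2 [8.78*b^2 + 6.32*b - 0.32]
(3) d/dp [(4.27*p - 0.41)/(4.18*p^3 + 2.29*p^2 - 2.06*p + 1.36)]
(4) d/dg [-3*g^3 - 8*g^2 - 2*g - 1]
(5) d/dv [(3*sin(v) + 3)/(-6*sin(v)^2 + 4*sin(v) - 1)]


(1) = (15.395*r^2 + 30.6228*r + 12.0887)/(9.8596*r^4 - 18.0864*r^3 - 25.178*r^2 + 30.7008*r + 28.4089)
(2) = 17.5600000000000
(3) = (-35.6972*p^3 - 4.6369*p^2 + 1.8778*p + 4.9626)/(17.4724*p^6 + 19.1444*p^5 - 11.9775*p^4 + 1.9348*p^3 + 10.4724*p^2 - 5.6032*p + 1.8496)
(4) = -9*g^2 - 16*g - 2
(5) = 3*(6*sin(v)^2 + 12*sin(v) - 5)*cos(v)/(6*sin(v)^2 - 4*sin(v) + 1)^2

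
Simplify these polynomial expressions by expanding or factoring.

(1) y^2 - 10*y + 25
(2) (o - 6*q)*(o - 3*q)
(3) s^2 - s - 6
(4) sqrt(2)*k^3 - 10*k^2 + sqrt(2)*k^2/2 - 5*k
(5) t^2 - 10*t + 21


(1) = (y - 5)^2
(2) = o^2 - 9*o*q + 18*q^2
(3) = (s - 3)*(s + 2)
(4) = k*(k - 5*sqrt(2))*(sqrt(2)*k + sqrt(2)/2)
(5) = (t - 7)*(t - 3)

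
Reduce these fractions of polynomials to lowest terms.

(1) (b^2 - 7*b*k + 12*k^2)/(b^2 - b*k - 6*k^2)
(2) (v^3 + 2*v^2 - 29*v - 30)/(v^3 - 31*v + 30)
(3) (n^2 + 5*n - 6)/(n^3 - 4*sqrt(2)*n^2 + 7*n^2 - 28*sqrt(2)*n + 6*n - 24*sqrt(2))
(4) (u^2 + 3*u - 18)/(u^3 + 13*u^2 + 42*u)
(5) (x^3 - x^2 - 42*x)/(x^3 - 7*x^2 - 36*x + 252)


(1) = (b - 4*k)/(b + 2*k)
(2) = (v + 1)/(v - 1)
(3) = (n - 1)/(n^2 + n*(1 - 4*sqrt(2)) - 4*sqrt(2))
(4) = (u - 3)/(u^2 + 7*u)
(5) = x/(x - 6)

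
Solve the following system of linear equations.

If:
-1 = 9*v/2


Then:
v = -2/9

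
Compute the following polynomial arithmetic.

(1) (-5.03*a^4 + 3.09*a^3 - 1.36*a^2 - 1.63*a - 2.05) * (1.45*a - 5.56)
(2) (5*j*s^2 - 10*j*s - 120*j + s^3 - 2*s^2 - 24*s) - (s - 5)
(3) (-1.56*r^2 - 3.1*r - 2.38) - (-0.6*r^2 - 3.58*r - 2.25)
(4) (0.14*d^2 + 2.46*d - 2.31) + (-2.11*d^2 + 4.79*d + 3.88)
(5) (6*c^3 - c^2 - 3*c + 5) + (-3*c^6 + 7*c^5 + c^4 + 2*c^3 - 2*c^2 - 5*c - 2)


(1) = -7.2935*a^5 + 32.4473*a^4 - 19.1524*a^3 + 5.1981*a^2 + 6.0903*a + 11.398
(2) = 5*j*s^2 - 10*j*s - 120*j + s^3 - 2*s^2 - 25*s + 5
(3) = -0.96*r^2 + 0.48*r - 0.13
(4) = -1.97*d^2 + 7.25*d + 1.57
(5) = -3*c^6 + 7*c^5 + c^4 + 8*c^3 - 3*c^2 - 8*c + 3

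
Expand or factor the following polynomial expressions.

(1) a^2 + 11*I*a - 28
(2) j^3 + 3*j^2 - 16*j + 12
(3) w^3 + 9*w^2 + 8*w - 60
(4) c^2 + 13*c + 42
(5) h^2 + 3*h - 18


(1) = (a + 4*I)*(a + 7*I)
(2) = (j - 2)*(j - 1)*(j + 6)
(3) = (w - 2)*(w + 5)*(w + 6)
(4) = (c + 6)*(c + 7)
(5) = (h - 3)*(h + 6)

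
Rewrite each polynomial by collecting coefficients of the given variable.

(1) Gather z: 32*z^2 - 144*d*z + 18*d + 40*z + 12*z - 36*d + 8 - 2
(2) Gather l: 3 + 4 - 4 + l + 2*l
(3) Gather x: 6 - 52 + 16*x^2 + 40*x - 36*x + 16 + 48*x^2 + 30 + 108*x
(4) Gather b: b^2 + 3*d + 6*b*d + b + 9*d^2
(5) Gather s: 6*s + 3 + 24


(1) = -18*d + 32*z^2 + z*(52 - 144*d) + 6
(2) = 3*l + 3
(3) = 64*x^2 + 112*x
(4) = b^2 + b*(6*d + 1) + 9*d^2 + 3*d
(5) = 6*s + 27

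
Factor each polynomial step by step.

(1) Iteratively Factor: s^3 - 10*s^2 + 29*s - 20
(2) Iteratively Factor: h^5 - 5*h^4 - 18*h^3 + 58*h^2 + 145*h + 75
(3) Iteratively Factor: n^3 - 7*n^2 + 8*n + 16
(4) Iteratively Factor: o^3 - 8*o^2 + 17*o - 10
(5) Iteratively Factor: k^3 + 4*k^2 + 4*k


(1) = (s - 4)*(s^2 - 6*s + 5) = (s - 5)*(s - 4)*(s - 1)
(2) = (h - 5)*(h^4 - 18*h^2 - 32*h - 15) = (h - 5)*(h + 1)*(h^3 - h^2 - 17*h - 15) = (h - 5)*(h + 1)^2*(h^2 - 2*h - 15) = (h - 5)*(h + 1)^2*(h + 3)*(h - 5)
(3) = (n - 4)*(n^2 - 3*n - 4) = (n - 4)*(n + 1)*(n - 4)
(4) = (o - 1)*(o^2 - 7*o + 10) = (o - 2)*(o - 1)*(o - 5)
(5) = (k + 2)*(k^2 + 2*k) = k*(k + 2)*(k + 2)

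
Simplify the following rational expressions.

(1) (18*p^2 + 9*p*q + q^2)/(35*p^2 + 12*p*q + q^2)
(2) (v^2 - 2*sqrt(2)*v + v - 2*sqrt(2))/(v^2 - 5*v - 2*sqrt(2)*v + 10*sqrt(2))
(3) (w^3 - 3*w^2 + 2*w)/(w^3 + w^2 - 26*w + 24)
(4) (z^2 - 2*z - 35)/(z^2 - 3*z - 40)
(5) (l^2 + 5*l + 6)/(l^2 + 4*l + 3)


(1) = (18*p^2 + 9*p*q + q^2)/(35*p^2 + 12*p*q + q^2)
(2) = (v + 1)/(v - 5)
(3) = (w^2 - 2*w)/(w^2 + 2*w - 24)
(4) = (z - 7)/(z - 8)
(5) = (l + 2)/(l + 1)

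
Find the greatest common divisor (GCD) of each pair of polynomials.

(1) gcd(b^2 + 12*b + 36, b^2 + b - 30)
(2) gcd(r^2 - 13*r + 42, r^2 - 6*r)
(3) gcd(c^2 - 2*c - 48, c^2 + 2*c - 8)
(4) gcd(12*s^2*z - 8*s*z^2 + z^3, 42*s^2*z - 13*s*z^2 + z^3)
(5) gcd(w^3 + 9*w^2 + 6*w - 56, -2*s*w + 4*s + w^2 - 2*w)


(1) = gcd((b + 6)^2, (b - 5)*(b + 6)) = b + 6
(2) = r - 6
(3) = gcd((c - 8)*(c + 6), (c - 2)*(c + 4)) = 1
(4) = gcd(z*(-6*s + z)*(-2*s + z), z*(-7*s + z)*(-6*s + z)) = -6*s*z + z^2
(5) = w - 2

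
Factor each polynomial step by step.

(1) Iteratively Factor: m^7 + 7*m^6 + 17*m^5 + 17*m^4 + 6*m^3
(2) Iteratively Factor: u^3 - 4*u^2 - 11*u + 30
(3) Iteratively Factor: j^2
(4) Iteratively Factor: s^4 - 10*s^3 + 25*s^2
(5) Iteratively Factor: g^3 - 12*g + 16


(1) = (m)*(m^6 + 7*m^5 + 17*m^4 + 17*m^3 + 6*m^2) = m*(m + 1)*(m^5 + 6*m^4 + 11*m^3 + 6*m^2) = m*(m + 1)*(m + 3)*(m^4 + 3*m^3 + 2*m^2) = m*(m + 1)^2*(m + 3)*(m^3 + 2*m^2) = m^2*(m + 1)^2*(m + 3)*(m^2 + 2*m) = m^2*(m + 1)^2*(m + 2)*(m + 3)*(m)
(2) = (u - 5)*(u^2 + u - 6) = (u - 5)*(u + 3)*(u - 2)
(3) = (j)*(j)
(4) = (s)*(s^3 - 10*s^2 + 25*s) = s*(s - 5)*(s^2 - 5*s) = s*(s - 5)^2*(s)
(5) = (g - 2)*(g^2 + 2*g - 8) = (g - 2)*(g + 4)*(g - 2)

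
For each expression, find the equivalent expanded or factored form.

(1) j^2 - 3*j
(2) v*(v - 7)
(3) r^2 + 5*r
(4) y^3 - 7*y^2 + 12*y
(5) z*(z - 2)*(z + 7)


(1) = j*(j - 3)
(2) = v^2 - 7*v
(3) = r*(r + 5)
(4) = y*(y - 4)*(y - 3)
(5) = z^3 + 5*z^2 - 14*z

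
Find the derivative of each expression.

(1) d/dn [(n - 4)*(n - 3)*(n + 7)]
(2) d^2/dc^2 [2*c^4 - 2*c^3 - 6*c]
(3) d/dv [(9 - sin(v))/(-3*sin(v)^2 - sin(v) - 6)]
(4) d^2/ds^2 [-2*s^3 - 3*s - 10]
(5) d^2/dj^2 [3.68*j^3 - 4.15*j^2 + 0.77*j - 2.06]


(1) = 3*n^2 - 37
(2) = 12*c*(2*c - 1)
(3) = 3*(18*sin(v) + cos(v)^2 + 4)*cos(v)/(sin(v) - 3*cos(v)^2 + 9)^2
(4) = -12*s
(5) = 22.08*j - 8.3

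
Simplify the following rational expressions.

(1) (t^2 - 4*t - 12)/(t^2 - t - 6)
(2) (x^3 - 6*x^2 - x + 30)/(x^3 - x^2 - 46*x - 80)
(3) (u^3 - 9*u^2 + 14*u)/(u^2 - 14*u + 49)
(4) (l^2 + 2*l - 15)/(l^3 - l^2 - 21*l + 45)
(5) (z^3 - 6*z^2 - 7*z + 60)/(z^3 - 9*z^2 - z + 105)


(1) = (t - 6)/(t - 3)
(2) = (x^2 - 8*x + 15)/(x^2 - 3*x - 40)
(3) = (u^2 - 2*u)/(u - 7)
(4) = 1/(l - 3)
(5) = (z - 4)/(z - 7)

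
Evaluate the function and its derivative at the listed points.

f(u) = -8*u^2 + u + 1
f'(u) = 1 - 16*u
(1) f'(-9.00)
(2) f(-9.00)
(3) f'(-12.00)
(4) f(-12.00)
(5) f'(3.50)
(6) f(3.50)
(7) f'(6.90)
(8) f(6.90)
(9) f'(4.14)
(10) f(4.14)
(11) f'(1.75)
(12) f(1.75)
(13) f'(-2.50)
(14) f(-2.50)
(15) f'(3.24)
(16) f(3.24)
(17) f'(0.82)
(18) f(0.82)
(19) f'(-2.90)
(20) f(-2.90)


(1) = 145.00
(2) = -656.00
(3) = 193.00
(4) = -1163.00
(5) = -55.00
(6) = -93.50
(7) = -109.40
(8) = -372.98
(9) = -65.24
(10) = -131.98
(11) = -27.00
(12) = -21.75
(13) = 41.00
(14) = -51.50
(15) = -50.84
(16) = -79.74
(17) = -12.12
(18) = -3.56
(19) = 47.40
(20) = -69.18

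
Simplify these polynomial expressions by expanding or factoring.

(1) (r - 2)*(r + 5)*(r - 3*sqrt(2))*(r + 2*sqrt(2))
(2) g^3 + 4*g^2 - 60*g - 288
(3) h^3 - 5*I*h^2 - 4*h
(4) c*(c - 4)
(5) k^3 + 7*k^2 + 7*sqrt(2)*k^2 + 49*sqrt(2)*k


(1) = r^4 - sqrt(2)*r^3 + 3*r^3 - 22*r^2 - 3*sqrt(2)*r^2 - 36*r + 10*sqrt(2)*r + 120
(2) = (g - 8)*(g + 6)^2
(3) = h*(h - 4*I)*(h - I)
(4) = c^2 - 4*c
(5) = k*(k + 7)*(k + 7*sqrt(2))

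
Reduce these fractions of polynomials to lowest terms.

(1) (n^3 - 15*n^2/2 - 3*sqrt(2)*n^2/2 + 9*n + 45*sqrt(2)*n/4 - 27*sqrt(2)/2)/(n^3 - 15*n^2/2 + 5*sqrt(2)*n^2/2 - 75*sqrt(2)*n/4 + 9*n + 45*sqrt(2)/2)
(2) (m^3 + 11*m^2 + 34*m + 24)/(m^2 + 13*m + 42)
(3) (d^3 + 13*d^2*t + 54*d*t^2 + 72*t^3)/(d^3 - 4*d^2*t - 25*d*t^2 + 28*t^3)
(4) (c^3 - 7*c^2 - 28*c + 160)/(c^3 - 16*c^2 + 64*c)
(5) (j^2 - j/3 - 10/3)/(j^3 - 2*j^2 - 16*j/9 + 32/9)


(1) = (16*n - 24*sqrt(2))/(16*n + 40*sqrt(2))
(2) = (m^2 + 5*m + 4)/(m + 7)
(3) = (d^2 + 9*d*t + 18*t^2)/(d^2 - 8*d*t + 7*t^2)
(4) = (c^2 + c - 20)/(c^2 - 8*c)
(5) = (9*j + 15)/(9*j^2 - 16)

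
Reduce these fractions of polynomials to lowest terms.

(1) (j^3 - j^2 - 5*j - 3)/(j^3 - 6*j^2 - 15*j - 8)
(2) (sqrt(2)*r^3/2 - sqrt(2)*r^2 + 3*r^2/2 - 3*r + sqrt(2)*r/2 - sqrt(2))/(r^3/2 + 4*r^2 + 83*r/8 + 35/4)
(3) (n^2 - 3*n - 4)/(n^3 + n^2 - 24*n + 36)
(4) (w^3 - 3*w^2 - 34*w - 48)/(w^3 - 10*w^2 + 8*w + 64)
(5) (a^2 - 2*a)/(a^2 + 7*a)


(1) = (j - 3)/(j - 8)
(2) = (8*sqrt(2)*r^3 + r^2*(24 - 16*sqrt(2)) + r*(-48 + 8*sqrt(2)) - 16*sqrt(2))/(8*r^3 + 64*r^2 + 166*r + 140)
(3) = (n^2 - 3*n - 4)/(n^3 + n^2 - 24*n + 36)
(4) = (w + 3)/(w - 4)
(5) = (a - 2)/(a + 7)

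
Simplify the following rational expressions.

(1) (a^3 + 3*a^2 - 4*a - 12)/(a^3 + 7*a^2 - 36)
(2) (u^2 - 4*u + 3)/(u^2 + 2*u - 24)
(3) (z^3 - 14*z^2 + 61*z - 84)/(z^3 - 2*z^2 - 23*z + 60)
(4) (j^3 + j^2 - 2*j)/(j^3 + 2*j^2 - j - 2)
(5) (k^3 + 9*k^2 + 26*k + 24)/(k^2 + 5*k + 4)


(1) = (a + 2)/(a + 6)
(2) = (u^2 - 4*u + 3)/(u^2 + 2*u - 24)
(3) = (z - 7)/(z + 5)
(4) = j/(j + 1)
(5) = (k^2 + 5*k + 6)/(k + 1)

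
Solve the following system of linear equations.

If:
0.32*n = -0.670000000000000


Then:
n = -2.09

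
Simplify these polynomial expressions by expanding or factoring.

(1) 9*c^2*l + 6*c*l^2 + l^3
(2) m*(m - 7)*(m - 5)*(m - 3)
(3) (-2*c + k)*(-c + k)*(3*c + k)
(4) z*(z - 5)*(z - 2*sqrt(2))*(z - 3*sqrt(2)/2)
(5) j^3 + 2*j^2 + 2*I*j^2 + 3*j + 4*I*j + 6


(1) = l*(3*c + l)^2
(2) = m^4 - 15*m^3 + 71*m^2 - 105*m
(3) = 6*c^3 - 7*c^2*k + k^3
(4) = z^4 - 5*z^3 - 7*sqrt(2)*z^3/2 + 6*z^2 + 35*sqrt(2)*z^2/2 - 30*z
(5) = (j + 2)*(j - I)*(j + 3*I)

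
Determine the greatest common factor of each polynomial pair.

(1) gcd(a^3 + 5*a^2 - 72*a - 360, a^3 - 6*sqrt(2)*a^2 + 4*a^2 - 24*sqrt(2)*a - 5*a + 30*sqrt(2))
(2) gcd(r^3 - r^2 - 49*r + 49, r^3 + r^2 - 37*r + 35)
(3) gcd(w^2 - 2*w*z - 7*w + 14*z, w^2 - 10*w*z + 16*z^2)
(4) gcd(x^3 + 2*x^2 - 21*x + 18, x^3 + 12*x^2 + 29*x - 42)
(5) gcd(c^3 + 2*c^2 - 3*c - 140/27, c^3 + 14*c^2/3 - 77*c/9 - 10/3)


(1) = a^2 + a*(5 - 6*sqrt(2)) - 30*sqrt(2)
(2) = gcd((r - 7)*(r - 1)*(r + 7), (r - 5)*(r - 1)*(r + 7)) = r^2 + 6*r - 7
(3) = -w + 2*z
(4) = gcd((x - 3)*(x - 1)*(x + 6), (x - 1)*(x + 6)*(x + 7)) = x^2 + 5*x - 6
(5) = gcd((c - 5/3)*(c + 4/3)*(c + 7/3), (c - 5/3)*(c + 1/3)*(c + 6)) = c - 5/3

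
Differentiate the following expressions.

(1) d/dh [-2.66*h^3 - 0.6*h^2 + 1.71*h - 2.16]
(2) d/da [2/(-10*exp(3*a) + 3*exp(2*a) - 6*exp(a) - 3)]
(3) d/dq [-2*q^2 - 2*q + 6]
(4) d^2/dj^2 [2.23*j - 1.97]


(1) = -7.98*h^2 - 1.2*h + 1.71
(2) = 12*(5*exp(2*a) - exp(a) + 1)*exp(a)/(10*exp(3*a) - 3*exp(2*a) + 6*exp(a) + 3)^2
(3) = -4*q - 2
(4) = 0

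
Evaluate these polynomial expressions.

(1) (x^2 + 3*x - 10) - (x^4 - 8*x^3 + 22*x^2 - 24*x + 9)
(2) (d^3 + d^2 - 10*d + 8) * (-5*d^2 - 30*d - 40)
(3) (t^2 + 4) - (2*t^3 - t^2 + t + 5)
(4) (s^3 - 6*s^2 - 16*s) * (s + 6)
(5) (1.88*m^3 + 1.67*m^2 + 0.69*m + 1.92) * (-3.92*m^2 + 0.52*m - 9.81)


(1) = -x^4 + 8*x^3 - 21*x^2 + 27*x - 19
(2) = -5*d^5 - 35*d^4 - 20*d^3 + 220*d^2 + 160*d - 320
(3) = -2*t^3 + 2*t^2 - t - 1
(4) = s^4 - 52*s^2 - 96*s
(5) = -7.3696*m^5 - 5.5688*m^4 - 20.2792*m^3 - 23.5503*m^2 - 5.7705*m - 18.8352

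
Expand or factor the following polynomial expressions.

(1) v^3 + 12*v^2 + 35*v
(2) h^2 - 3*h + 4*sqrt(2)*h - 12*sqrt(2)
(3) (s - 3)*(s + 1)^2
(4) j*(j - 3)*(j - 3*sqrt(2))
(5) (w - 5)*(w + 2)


(1) = v*(v + 5)*(v + 7)
(2) = (h - 3)*(h + 4*sqrt(2))
(3) = s^3 - s^2 - 5*s - 3
(4) = j^3 - 3*sqrt(2)*j^2 - 3*j^2 + 9*sqrt(2)*j
(5) = w^2 - 3*w - 10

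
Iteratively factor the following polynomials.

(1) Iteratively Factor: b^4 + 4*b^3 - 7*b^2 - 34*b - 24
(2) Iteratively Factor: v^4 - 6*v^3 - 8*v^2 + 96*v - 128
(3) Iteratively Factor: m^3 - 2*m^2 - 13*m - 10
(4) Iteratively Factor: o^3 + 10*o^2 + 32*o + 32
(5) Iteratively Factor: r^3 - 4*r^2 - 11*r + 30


(1) = (b + 1)*(b^3 + 3*b^2 - 10*b - 24) = (b - 3)*(b + 1)*(b^2 + 6*b + 8) = (b - 3)*(b + 1)*(b + 2)*(b + 4)
(2) = (v - 4)*(v^3 - 2*v^2 - 16*v + 32) = (v - 4)*(v - 2)*(v^2 - 16) = (v - 4)*(v - 2)*(v + 4)*(v - 4)
(3) = (m + 1)*(m^2 - 3*m - 10) = (m - 5)*(m + 1)*(m + 2)
(4) = (o + 2)*(o^2 + 8*o + 16) = (o + 2)*(o + 4)*(o + 4)
(5) = (r + 3)*(r^2 - 7*r + 10) = (r - 5)*(r + 3)*(r - 2)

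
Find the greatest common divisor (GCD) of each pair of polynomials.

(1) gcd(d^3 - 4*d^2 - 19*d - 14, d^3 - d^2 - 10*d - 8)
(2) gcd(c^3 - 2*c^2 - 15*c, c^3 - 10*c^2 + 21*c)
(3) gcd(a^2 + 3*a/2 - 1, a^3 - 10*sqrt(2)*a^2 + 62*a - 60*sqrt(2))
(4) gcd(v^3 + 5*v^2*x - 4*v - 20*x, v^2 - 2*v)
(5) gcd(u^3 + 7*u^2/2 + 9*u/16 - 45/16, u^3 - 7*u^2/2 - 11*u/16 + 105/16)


(1) = d^2 + 3*d + 2
(2) = gcd(c*(c - 5)*(c + 3), c*(c - 7)*(c - 3)) = c
(3) = gcd((a - 1/2)*(a + 2), (a - 5*sqrt(2))*(a - 3*sqrt(2))*(a - 2*sqrt(2))) = 1
(4) = v - 2
(5) = gcd((u - 3/4)*(u + 5/4)*(u + 3), (u - 3)*(u - 7/4)*(u + 5/4)) = u + 5/4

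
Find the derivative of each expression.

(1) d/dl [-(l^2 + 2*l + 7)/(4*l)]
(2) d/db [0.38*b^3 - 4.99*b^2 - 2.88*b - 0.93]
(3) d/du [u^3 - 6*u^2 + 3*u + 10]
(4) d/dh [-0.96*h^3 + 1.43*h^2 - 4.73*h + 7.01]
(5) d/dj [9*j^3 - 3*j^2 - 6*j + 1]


(1) = (7 - l^2)/(4*l^2)
(2) = 1.14*b^2 - 9.98*b - 2.88
(3) = 3*u^2 - 12*u + 3
(4) = -2.88*h^2 + 2.86*h - 4.73
(5) = 27*j^2 - 6*j - 6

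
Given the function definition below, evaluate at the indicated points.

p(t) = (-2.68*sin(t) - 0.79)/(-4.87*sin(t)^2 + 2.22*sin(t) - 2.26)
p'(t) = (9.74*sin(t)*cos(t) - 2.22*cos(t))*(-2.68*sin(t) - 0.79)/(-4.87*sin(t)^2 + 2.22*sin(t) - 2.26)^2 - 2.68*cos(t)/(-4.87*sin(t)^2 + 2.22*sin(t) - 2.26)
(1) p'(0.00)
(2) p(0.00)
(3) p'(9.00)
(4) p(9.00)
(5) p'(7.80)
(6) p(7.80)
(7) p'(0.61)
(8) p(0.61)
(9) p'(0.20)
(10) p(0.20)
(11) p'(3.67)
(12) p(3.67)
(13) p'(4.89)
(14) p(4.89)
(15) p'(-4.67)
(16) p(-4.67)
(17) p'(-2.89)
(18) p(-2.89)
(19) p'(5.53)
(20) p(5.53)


(1) = 1.53
(2) = 0.35
(3) = -0.47
(4) = 0.87
(5) = -0.03
(6) = 0.71
(7) = -0.11
(8) = 0.90
(9) = 1.40
(10) = 0.66
(11) = -0.34
(12) = -0.12
(13) = 0.01
(14) = -0.20
(15) = 0.02
(16) = 0.71
(17) = -0.89
(18) = 0.04
(19) = 0.14
(20) = -0.17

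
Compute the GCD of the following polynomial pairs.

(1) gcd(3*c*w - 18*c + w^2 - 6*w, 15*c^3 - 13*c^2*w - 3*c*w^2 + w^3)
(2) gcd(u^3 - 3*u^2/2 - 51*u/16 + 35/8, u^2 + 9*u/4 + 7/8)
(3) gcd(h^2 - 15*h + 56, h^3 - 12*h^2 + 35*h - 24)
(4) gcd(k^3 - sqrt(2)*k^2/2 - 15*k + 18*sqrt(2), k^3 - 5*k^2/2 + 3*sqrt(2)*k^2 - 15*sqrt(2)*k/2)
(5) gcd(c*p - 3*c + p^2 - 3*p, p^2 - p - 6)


(1) = 3*c + w
(2) = u + 7/4
(3) = gcd((h - 8)*(h - 7), (h - 8)*(h - 3)*(h - 1)) = h - 8
(4) = k + 3*sqrt(2)
(5) = gcd((c + p)*(p - 3), (p - 3)*(p + 2)) = p - 3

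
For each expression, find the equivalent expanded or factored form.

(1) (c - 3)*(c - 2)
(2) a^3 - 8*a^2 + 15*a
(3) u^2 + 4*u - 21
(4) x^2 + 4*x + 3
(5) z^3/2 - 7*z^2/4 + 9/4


(1) = c^2 - 5*c + 6
(2) = a*(a - 5)*(a - 3)
(3) = (u - 3)*(u + 7)
(4) = (x + 1)*(x + 3)
(5) = (z/2 + 1/2)*(z - 3)*(z - 3/2)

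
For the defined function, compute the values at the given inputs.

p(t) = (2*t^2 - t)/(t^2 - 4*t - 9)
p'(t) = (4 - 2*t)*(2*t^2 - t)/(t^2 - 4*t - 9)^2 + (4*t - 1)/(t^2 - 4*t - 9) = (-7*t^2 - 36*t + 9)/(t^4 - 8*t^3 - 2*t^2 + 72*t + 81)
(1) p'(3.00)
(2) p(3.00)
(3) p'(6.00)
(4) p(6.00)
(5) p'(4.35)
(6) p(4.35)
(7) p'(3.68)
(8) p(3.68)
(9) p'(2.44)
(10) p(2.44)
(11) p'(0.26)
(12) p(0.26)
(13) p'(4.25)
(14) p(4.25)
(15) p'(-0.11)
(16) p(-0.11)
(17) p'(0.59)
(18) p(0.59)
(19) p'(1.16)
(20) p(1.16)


(1) = -1.12
(2) = -1.25
(3) = -51.00
(4) = 22.00
(5) = -5.01
(6) = -4.48
(7) = -2.11
(8) = -2.30
(9) = -0.73
(10) = -0.74
(11) = -0.01
(12) = 0.01
(13) = -4.29
(14) = -4.02
(15) = 0.18
(16) = -0.02
(17) = -0.12
(18) = -0.01
(19) = -0.28
(20) = -0.12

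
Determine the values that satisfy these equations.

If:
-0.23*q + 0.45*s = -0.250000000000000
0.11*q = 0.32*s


Then:
q = 3.32
s = 1.14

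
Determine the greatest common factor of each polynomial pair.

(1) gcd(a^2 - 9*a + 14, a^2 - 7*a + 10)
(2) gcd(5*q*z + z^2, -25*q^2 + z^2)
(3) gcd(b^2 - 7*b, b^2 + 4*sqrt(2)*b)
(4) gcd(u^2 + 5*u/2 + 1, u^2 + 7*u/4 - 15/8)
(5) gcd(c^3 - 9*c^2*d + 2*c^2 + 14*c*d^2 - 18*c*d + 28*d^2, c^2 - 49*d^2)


(1) = a - 2
(2) = 5*q + z
(3) = b
(4) = 1
(5) = gcd((c + 2)*(c - 7*d)*(c - 2*d), (c - 7*d)*(c + 7*d)) = c - 7*d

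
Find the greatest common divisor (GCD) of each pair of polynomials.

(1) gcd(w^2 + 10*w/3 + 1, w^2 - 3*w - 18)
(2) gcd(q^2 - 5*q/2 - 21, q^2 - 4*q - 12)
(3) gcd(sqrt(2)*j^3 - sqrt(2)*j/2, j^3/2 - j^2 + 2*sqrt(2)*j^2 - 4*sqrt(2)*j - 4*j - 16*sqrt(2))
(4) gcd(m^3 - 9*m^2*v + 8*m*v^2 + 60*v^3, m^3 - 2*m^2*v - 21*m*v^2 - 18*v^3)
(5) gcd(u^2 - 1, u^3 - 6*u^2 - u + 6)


(1) = w + 3
(2) = gcd((q - 6)*(q + 7/2), (q - 6)*(q + 2)) = q - 6
(3) = gcd(j*(j - sqrt(2)/2)*(sqrt(2)*j + 1), (j/2 + 1)*(j - 4)*(j + 4*sqrt(2))) = 1
(4) = -m + 6*v
(5) = u^2 - 1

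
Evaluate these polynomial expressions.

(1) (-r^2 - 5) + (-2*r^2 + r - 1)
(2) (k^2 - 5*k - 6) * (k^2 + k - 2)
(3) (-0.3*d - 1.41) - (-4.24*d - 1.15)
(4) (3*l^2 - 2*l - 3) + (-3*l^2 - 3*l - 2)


(1) = -3*r^2 + r - 6
(2) = k^4 - 4*k^3 - 13*k^2 + 4*k + 12
(3) = 3.94*d - 0.26
(4) = -5*l - 5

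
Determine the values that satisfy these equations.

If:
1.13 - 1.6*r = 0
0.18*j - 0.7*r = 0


Then:
j = 2.75
r = 0.71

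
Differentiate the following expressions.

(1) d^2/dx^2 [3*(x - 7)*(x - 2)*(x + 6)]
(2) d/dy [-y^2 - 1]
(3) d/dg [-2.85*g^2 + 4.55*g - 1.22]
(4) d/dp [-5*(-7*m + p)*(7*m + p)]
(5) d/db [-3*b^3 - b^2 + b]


(1) = 18*x - 18
(2) = -2*y
(3) = 4.55 - 5.7*g
(4) = -10*p
(5) = -9*b^2 - 2*b + 1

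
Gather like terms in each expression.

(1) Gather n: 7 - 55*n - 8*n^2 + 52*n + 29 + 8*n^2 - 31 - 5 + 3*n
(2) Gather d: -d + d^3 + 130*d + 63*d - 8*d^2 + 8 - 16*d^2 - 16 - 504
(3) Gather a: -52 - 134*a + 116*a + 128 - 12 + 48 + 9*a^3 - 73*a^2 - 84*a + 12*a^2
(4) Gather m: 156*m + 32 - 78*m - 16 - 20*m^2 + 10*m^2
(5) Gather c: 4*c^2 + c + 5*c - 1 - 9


(1) = 0
(2) = d^3 - 24*d^2 + 192*d - 512
(3) = 9*a^3 - 61*a^2 - 102*a + 112
(4) = -10*m^2 + 78*m + 16
(5) = 4*c^2 + 6*c - 10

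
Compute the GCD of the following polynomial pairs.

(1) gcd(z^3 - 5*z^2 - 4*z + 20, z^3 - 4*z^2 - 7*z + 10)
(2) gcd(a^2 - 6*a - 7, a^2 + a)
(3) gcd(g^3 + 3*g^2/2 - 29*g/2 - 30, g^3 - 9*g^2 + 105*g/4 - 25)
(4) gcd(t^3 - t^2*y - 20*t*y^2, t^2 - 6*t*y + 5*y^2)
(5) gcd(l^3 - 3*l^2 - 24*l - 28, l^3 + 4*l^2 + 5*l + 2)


(1) = z^2 - 3*z - 10
(2) = a + 1
(3) = gcd((g - 4)*(g + 5/2)*(g + 3), (g - 4)*(g - 5/2)^2) = g - 4
(4) = -t + 5*y
(5) = l + 2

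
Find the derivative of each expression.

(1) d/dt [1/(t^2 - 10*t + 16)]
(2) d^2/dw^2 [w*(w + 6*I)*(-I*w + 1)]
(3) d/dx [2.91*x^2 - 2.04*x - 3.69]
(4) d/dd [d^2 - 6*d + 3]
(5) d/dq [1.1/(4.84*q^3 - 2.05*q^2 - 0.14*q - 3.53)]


(1) = 2*(5 - t)/(t^2 - 10*t + 16)^2
(2) = -6*I*w + 14
(3) = 5.82*x - 2.04
(4) = 2*d - 6
(5) = (-15.972*q^2 + 4.51*q + 0.154)/(-4.84*q^3 + 2.05*q^2 + 0.14*q + 3.53)^2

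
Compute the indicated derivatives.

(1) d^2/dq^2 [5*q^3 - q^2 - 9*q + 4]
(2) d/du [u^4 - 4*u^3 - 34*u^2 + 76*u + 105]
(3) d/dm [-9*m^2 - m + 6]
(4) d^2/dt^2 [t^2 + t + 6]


(1) = 30*q - 2
(2) = 4*u^3 - 12*u^2 - 68*u + 76
(3) = -18*m - 1
(4) = 2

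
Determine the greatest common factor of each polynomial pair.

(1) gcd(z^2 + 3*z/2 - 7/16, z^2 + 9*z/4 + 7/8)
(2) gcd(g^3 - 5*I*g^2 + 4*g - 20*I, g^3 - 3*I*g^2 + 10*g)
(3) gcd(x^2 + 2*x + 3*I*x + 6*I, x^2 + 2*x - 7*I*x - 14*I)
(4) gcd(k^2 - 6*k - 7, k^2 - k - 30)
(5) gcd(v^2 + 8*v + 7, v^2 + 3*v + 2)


(1) = gcd((z - 1/4)*(z + 7/4), (z + 1/2)*(z + 7/4)) = z + 7/4
(2) = g^2 - 3*I*g + 10
(3) = gcd((x + 2)*(x + 3*I), (x + 2)*(x - 7*I)) = x + 2
(4) = 1
(5) = gcd((v + 1)*(v + 7), (v + 1)*(v + 2)) = v + 1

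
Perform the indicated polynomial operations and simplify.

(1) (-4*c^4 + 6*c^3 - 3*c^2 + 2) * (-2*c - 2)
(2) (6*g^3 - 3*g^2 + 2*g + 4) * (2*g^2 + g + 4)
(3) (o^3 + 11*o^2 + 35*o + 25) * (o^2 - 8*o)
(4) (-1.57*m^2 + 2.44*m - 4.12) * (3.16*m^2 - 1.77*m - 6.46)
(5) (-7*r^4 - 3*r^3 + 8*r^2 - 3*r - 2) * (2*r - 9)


(1) = 8*c^5 - 4*c^4 - 6*c^3 + 6*c^2 - 4*c - 4
(2) = 12*g^5 + 25*g^3 - 2*g^2 + 12*g + 16
(3) = o^5 + 3*o^4 - 53*o^3 - 255*o^2 - 200*o
(4) = -4.9612*m^4 + 10.4893*m^3 - 7.1958*m^2 - 8.47*m + 26.6152
(5) = -14*r^5 + 57*r^4 + 43*r^3 - 78*r^2 + 23*r + 18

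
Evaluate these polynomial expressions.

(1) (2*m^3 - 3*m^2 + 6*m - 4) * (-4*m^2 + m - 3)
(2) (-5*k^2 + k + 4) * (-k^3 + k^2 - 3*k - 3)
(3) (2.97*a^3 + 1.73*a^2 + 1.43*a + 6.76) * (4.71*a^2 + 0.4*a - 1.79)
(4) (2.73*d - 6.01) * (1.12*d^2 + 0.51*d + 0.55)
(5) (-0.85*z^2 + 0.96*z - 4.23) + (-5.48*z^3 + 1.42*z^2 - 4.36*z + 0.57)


(1) = -8*m^5 + 14*m^4 - 33*m^3 + 31*m^2 - 22*m + 12
(2) = 5*k^5 - 6*k^4 + 12*k^3 + 16*k^2 - 15*k - 12
(3) = 13.9887*a^5 + 9.3363*a^4 + 2.111*a^3 + 29.3149*a^2 + 0.1443*a - 12.1004
(4) = 3.0576*d^3 - 5.3389*d^2 - 1.5636*d - 3.3055
(5) = -5.48*z^3 + 0.57*z^2 - 3.4*z - 3.66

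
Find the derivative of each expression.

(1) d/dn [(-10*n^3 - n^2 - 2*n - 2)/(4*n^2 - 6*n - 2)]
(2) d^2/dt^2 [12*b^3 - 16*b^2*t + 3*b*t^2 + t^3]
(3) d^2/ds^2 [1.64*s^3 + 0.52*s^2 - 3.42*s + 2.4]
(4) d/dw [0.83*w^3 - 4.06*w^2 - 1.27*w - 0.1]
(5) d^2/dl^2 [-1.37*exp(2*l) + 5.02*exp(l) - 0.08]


(1) = (-20*n^4 + 60*n^3 + 37*n^2 + 10*n - 4)/(2*(4*n^4 - 12*n^3 + 5*n^2 + 6*n + 1))
(2) = 6*b + 6*t
(3) = 9.84*s + 1.04
(4) = 2.49*w^2 - 8.12*w - 1.27
(5) = (5.02 - 5.48*exp(l))*exp(l)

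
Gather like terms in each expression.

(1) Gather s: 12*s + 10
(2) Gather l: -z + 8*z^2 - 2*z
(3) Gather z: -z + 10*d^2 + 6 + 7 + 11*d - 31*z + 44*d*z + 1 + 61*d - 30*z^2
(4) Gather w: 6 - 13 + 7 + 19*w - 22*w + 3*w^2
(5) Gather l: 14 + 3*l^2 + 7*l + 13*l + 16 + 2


(1) = 12*s + 10
(2) = 8*z^2 - 3*z
(3) = 10*d^2 + 72*d - 30*z^2 + z*(44*d - 32) + 14
(4) = 3*w^2 - 3*w
(5) = 3*l^2 + 20*l + 32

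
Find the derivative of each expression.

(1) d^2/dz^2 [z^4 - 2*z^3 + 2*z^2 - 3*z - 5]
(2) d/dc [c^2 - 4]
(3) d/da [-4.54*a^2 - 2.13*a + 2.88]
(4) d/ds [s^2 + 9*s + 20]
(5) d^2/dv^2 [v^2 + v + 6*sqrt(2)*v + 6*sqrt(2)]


(1) = 12*z^2 - 12*z + 4
(2) = 2*c
(3) = -9.08*a - 2.13
(4) = 2*s + 9
(5) = 2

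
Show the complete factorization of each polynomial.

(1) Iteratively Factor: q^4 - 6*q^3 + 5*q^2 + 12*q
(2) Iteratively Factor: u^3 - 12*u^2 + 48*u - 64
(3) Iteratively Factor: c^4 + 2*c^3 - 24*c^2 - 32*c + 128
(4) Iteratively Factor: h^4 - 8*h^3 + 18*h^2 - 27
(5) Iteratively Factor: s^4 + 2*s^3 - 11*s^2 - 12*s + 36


(1) = (q + 1)*(q^3 - 7*q^2 + 12*q) = (q - 3)*(q + 1)*(q^2 - 4*q) = q*(q - 3)*(q + 1)*(q - 4)
(2) = (u - 4)*(u^2 - 8*u + 16) = (u - 4)^2*(u - 4)
(3) = (c + 4)*(c^3 - 2*c^2 - 16*c + 32) = (c - 2)*(c + 4)*(c^2 - 16) = (c - 2)*(c + 4)^2*(c - 4)
(4) = (h - 3)*(h^3 - 5*h^2 + 3*h + 9) = (h - 3)^2*(h^2 - 2*h - 3) = (h - 3)^3*(h + 1)
(5) = (s - 2)*(s^3 + 4*s^2 - 3*s - 18) = (s - 2)*(s + 3)*(s^2 + s - 6) = (s - 2)^2*(s + 3)*(s + 3)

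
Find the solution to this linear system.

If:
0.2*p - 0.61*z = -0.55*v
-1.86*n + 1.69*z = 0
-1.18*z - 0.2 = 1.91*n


Then:
n = -0.06
p = -2.75*v - 0.209231563612223
z = -0.07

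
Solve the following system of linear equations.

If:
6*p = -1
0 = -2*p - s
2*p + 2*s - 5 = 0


Then:
No Solution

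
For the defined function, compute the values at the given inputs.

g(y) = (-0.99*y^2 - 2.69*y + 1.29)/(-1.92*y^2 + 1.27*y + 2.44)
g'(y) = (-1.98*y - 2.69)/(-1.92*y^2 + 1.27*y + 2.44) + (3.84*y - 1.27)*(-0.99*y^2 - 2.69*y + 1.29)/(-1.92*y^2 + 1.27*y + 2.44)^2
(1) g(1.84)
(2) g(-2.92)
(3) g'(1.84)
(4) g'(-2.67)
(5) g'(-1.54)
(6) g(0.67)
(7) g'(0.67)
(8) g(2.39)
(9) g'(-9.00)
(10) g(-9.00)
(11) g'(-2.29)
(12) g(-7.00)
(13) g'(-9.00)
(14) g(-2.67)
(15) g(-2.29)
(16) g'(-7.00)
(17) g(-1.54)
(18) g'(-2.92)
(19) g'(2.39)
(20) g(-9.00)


(1) = 4.07
(2) = -0.04
(3) = -10.00
(4) = -0.25
(5) = -1.43
(6) = -0.39
(7) = -1.86
(8) = 1.97
(9) = -0.02
(10) = 0.33
(11) = -0.38
(12) = 0.28
(13) = -0.02
(14) = -0.10
(15) = -0.21
(16) = -0.03
(17) = -0.76
(18) = -0.20
(19) = -1.48
(20) = 0.33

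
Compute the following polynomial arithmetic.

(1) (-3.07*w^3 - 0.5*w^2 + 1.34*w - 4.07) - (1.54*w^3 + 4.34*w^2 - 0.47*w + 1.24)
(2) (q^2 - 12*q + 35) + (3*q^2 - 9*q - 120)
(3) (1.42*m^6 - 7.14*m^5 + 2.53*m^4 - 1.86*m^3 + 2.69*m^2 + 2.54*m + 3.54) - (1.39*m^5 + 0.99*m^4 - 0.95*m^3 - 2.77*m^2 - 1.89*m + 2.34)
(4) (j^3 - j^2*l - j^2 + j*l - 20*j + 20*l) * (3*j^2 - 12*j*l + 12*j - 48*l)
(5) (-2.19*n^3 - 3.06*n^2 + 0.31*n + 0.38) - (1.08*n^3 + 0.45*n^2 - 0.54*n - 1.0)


(1) = -4.61*w^3 - 4.84*w^2 + 1.81*w - 5.31
(2) = 4*q^2 - 21*q - 85
(3) = 1.42*m^6 - 8.53*m^5 + 1.54*m^4 - 0.91*m^3 + 5.46*m^2 + 4.43*m + 1.2
(4) = 3*j^5 - 15*j^4*l + 9*j^4 + 12*j^3*l^2 - 45*j^3*l - 72*j^3 + 36*j^2*l^2 + 360*j^2*l - 240*j^2 - 288*j*l^2 + 1200*j*l - 960*l^2
(5) = -3.27*n^3 - 3.51*n^2 + 0.85*n + 1.38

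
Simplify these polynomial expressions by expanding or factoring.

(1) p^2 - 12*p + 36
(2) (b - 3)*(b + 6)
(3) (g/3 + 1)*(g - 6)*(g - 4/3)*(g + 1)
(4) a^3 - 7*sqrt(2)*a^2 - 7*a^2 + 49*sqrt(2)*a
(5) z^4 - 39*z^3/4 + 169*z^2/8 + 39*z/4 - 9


(1) = (p - 6)^2
(2) = b^2 + 3*b - 18
(3) = g^4/3 - 10*g^3/9 - 55*g^2/9 + 10*g/3 + 8
(4) = a*(a - 7)*(a - 7*sqrt(2))
(5) = (z - 6)*(z - 4)*(z - 1/2)*(z + 3/4)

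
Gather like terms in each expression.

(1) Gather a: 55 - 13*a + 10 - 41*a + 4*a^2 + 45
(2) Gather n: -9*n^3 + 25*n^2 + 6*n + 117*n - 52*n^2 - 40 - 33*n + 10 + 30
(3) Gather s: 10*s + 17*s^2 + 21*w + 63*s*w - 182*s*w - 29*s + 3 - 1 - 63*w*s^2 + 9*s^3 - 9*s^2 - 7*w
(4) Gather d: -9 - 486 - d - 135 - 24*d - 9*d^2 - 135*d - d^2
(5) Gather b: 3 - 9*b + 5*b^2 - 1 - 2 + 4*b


(1) = 4*a^2 - 54*a + 110
(2) = -9*n^3 - 27*n^2 + 90*n
(3) = 9*s^3 + s^2*(8 - 63*w) + s*(-119*w - 19) + 14*w + 2
(4) = -10*d^2 - 160*d - 630
(5) = 5*b^2 - 5*b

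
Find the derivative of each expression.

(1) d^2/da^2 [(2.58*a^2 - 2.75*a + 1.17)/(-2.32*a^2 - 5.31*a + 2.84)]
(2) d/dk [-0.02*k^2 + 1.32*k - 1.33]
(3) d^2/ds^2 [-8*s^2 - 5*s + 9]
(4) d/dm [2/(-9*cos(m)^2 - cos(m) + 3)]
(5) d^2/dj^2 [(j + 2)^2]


(1) = (93.170272*a^3 - 139.779072*a^2 + 22.234416*a - 40.072962)/(12.487168*a^6 + 85.741632*a^5 + 150.386808*a^4 - 60.197877*a^3 - 184.094196*a^2 + 128.485008*a - 22.906304)
(2) = 1.32 - 0.04*k
(3) = -16
(4) = -2*(18*cos(m) + 1)*sin(m)/(9*cos(m)^2 + cos(m) - 3)^2
(5) = 2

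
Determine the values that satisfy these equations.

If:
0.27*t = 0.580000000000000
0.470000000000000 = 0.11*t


Then:
No Solution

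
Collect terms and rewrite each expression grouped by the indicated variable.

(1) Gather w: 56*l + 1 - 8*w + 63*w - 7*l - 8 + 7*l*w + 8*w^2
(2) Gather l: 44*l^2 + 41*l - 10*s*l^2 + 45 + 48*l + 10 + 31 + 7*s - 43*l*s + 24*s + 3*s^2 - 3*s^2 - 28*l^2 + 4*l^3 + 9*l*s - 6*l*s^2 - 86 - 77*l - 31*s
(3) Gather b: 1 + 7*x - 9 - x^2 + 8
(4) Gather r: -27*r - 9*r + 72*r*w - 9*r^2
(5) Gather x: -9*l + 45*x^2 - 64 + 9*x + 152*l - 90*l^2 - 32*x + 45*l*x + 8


(1) = 49*l + 8*w^2 + w*(7*l + 55) - 7
(2) = 4*l^3 + l^2*(16 - 10*s) + l*(-6*s^2 - 34*s + 12)
(3) = -x^2 + 7*x
(4) = -9*r^2 + r*(72*w - 36)
(5) = -90*l^2 + 143*l + 45*x^2 + x*(45*l - 23) - 56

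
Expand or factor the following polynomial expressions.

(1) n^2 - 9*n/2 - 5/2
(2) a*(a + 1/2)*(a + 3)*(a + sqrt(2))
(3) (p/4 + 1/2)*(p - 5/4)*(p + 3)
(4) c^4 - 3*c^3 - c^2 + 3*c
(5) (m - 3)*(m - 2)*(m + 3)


(1) = (n - 5)*(n + 1/2)
(2) = a^4 + sqrt(2)*a^3 + 7*a^3/2 + 3*a^2/2 + 7*sqrt(2)*a^2/2 + 3*sqrt(2)*a/2
(3) = p^3/4 + 15*p^2/16 - p/16 - 15/8
(4) = c*(c - 3)*(c - 1)*(c + 1)
(5) = m^3 - 2*m^2 - 9*m + 18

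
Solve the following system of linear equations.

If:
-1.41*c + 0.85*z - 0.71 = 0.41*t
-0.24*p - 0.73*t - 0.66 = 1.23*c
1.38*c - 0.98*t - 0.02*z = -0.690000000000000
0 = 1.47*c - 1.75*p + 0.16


Then:
c = -0.49
p = -0.32
t = 0.02
z = 0.04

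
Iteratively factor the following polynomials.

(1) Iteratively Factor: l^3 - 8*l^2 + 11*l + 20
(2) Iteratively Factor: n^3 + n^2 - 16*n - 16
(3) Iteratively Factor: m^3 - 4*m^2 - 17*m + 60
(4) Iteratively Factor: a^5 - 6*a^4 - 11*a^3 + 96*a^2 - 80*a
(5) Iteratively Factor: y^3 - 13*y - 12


(1) = (l - 5)*(l^2 - 3*l - 4) = (l - 5)*(l - 4)*(l + 1)
(2) = (n - 4)*(n^2 + 5*n + 4) = (n - 4)*(n + 4)*(n + 1)
(3) = (m - 3)*(m^2 - m - 20) = (m - 3)*(m + 4)*(m - 5)
(4) = (a - 5)*(a^4 - a^3 - 16*a^2 + 16*a) = a*(a - 5)*(a^3 - a^2 - 16*a + 16) = a*(a - 5)*(a + 4)*(a^2 - 5*a + 4) = a*(a - 5)*(a - 1)*(a + 4)*(a - 4)
(5) = (y - 4)*(y^2 + 4*y + 3) = (y - 4)*(y + 3)*(y + 1)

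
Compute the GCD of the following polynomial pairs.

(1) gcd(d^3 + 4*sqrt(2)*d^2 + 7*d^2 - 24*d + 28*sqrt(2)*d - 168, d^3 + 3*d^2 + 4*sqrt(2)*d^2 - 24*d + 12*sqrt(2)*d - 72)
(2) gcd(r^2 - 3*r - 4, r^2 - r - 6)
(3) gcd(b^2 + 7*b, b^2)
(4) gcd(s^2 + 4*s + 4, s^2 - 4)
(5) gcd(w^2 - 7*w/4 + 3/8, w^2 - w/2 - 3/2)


(1) = gcd((d + 7)*(d - 2*sqrt(2))*(d + 6*sqrt(2)), (d + 3)*(d - 2*sqrt(2))*(d + 6*sqrt(2))) = d^2 + 4*sqrt(2)*d - 24
(2) = 1
(3) = gcd(b*(b + 7), b^2) = b
(4) = gcd((s + 2)^2, (s - 2)*(s + 2)) = s + 2
(5) = gcd((w - 3/2)*(w - 1/4), (w - 3/2)*(w + 1)) = w - 3/2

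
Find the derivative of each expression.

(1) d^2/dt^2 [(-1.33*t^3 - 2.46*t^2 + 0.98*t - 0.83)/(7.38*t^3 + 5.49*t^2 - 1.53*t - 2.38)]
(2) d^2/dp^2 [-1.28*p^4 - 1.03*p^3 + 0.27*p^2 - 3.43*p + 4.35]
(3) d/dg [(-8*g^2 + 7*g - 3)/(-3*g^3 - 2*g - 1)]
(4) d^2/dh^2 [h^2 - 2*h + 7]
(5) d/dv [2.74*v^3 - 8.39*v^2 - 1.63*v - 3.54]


(1) = (-160.191756*t^6 + 230.1453*t^5 - 751.219056*t^4 - 1144.076742*t^3 - 109.224666*t^2 - 14.012862*t - 60.581778)/(401.947272*t^9 + 897.028668*t^8 + 417.310218*t^7 - 595.345383*t^6 - 665.086869*t^5 - 15.404499*t^4 + 241.775955*t^3 + 76.578642*t^2 - 25.999596*t - 13.481272)
(2) = -15.36*p^2 - 6.18*p + 0.54
(3) = ((16*g - 7)*(3*g^3 + 2*g + 1) - (9*g^2 + 2)*(8*g^2 - 7*g + 3))/(3*g^3 + 2*g + 1)^2
(4) = 2
(5) = 8.22*v^2 - 16.78*v - 1.63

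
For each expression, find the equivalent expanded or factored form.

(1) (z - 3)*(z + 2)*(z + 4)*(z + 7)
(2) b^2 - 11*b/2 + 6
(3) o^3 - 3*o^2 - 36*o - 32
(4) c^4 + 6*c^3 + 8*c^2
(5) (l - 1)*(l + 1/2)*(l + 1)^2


(1) = z^4 + 10*z^3 + 11*z^2 - 94*z - 168
(2) = (b - 4)*(b - 3/2)
(3) = (o - 8)*(o + 1)*(o + 4)
(4) = c^2*(c + 2)*(c + 4)
(5) = l^4 + 3*l^3/2 - l^2/2 - 3*l/2 - 1/2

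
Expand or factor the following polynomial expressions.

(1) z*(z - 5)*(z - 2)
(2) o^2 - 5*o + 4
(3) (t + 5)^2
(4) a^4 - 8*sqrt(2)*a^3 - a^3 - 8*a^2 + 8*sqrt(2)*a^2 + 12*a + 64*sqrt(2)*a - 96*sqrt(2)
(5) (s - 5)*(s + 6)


(1) = z^3 - 7*z^2 + 10*z
(2) = (o - 4)*(o - 1)
(3) = t^2 + 10*t + 25
(4) = (a - 2)^2*(a + 3)*(a - 8*sqrt(2))
(5) = s^2 + s - 30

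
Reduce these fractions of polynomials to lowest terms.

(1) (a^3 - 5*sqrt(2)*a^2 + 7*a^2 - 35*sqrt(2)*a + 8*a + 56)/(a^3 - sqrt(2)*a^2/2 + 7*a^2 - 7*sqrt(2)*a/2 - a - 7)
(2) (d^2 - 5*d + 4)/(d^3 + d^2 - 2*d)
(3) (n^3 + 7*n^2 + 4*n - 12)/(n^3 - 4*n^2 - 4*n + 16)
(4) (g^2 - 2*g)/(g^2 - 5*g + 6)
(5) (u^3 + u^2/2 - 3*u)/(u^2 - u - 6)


(1) = (2*a - 8*sqrt(2))/(2*a + sqrt(2))
(2) = (d - 4)/(d^2 + 2*d)
(3) = (n^2 + 5*n - 6)/(n^2 - 6*n + 8)
(4) = g/(g - 3)
(5) = (2*u^2 - 3*u)/(2*u - 6)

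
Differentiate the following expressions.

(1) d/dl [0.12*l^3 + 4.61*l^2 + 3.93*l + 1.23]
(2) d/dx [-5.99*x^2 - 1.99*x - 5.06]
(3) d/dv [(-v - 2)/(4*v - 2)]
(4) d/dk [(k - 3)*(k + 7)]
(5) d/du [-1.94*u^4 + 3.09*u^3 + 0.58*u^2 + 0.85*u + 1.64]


(1) = 0.36*l^2 + 9.22*l + 3.93
(2) = -11.98*x - 1.99
(3) = 5/(2*(4*v^2 - 4*v + 1))
(4) = 2*k + 4
(5) = -7.76*u^3 + 9.27*u^2 + 1.16*u + 0.85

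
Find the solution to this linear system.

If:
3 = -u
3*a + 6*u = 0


Then:
a = 6
u = -3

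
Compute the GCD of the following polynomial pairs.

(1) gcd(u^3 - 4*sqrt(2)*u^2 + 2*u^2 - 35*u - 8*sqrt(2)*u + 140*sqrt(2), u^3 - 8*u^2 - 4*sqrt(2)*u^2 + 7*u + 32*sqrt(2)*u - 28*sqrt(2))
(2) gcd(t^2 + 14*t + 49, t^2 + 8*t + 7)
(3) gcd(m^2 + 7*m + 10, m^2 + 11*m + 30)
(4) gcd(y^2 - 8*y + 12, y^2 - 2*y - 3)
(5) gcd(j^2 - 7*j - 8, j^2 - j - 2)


(1) = gcd((u - 5)*(u + 7)*(u - 4*sqrt(2)), (u - 7)*(u - 1)*(u - 4*sqrt(2))) = u - 4*sqrt(2)
(2) = gcd((t + 7)^2, (t + 1)*(t + 7)) = t + 7
(3) = m + 5
(4) = gcd((y - 6)*(y - 2), (y - 3)*(y + 1)) = 1
(5) = gcd((j - 8)*(j + 1), (j - 2)*(j + 1)) = j + 1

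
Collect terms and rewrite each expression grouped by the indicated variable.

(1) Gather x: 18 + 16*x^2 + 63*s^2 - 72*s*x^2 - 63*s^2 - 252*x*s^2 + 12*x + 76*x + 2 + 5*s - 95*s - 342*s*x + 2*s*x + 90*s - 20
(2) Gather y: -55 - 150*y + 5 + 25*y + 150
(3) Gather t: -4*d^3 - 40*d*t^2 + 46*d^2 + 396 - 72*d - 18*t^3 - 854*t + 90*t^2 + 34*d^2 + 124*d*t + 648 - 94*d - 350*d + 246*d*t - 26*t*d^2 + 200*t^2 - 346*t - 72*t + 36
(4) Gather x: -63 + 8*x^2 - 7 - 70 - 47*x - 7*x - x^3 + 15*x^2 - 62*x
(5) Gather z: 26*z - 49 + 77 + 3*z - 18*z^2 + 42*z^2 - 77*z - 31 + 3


(1) = x^2*(16 - 72*s) + x*(-252*s^2 - 340*s + 88)
(2) = 100 - 125*y
(3) = -4*d^3 + 80*d^2 - 516*d - 18*t^3 + t^2*(290 - 40*d) + t*(-26*d^2 + 370*d - 1272) + 1080
(4) = -x^3 + 23*x^2 - 116*x - 140
(5) = 24*z^2 - 48*z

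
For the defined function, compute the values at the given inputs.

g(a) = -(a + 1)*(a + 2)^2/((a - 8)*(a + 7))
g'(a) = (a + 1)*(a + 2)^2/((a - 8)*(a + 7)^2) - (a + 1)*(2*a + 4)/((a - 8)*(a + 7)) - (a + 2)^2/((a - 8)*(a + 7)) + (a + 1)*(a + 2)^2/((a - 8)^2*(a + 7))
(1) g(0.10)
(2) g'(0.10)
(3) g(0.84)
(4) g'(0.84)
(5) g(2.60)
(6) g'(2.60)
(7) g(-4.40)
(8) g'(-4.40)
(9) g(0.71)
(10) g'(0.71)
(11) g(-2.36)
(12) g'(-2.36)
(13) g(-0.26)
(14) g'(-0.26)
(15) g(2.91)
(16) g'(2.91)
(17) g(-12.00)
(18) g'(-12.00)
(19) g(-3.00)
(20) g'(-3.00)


(1) = 0.09
(2) = 0.16
(3) = 0.26
(4) = 0.33
(5) = 1.47
(6) = 1.17
(7) = -0.61
(8) = 0.87
(9) = 0.22
(10) = 0.30
(11) = -0.00
(12) = 0.02
(13) = 0.04
(14) = 0.10
(15) = 1.87
(16) = 1.42
(17) = 11.00
(18) = -0.45
(19) = -0.05
(20) = 0.12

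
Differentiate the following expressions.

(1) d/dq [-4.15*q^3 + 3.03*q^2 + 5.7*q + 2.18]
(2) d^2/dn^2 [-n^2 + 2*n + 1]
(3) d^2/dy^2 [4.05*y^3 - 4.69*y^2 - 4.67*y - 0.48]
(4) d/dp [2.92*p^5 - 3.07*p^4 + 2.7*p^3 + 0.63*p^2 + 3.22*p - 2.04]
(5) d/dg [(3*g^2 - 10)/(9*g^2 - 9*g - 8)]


(1) = -12.45*q^2 + 6.06*q + 5.7
(2) = -2
(3) = 24.3*y - 9.38
(4) = 14.6*p^4 - 12.28*p^3 + 8.1*p^2 + 1.26*p + 3.22
(5) = 3*(-9*g^2 + 44*g - 30)/(81*g^4 - 162*g^3 - 63*g^2 + 144*g + 64)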